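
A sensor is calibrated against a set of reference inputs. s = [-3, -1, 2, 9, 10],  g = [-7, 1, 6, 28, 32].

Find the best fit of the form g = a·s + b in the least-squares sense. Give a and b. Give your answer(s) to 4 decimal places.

Normal-equation sums: Σs·s = 195, Σs = 17, Σ1 = 5.
For Mᵀg: Σs·g = 604, Σg = 60.
MᵀM·[a, b]ᵀ = Mᵀg becomes [[195, 17]; [17, 5]]·[a, b]ᵀ = [604, 60]ᵀ.
Δ = 195·5 − 17² = 686.
a = (604·5 − 17·60)/686 = 1000/343; b = (195·60 − 17·604)/686 = 716/343.

a = 2.9155, b = 2.0875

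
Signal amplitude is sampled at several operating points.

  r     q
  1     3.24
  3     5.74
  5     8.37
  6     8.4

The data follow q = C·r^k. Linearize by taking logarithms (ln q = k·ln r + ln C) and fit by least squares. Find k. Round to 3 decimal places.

Let Y = ln q. Fitting Y = k·ln r + ln C by least squares:
Σln r = 4.4998, Σ(ln r)² = 7.0076, Σln q = 7.1759, Σln r·ln q = 9.1526.
Normal system: [[7.0076, 4.4998]; [4.4998, 4]]·[k, ln C]ᵀ = [9.1526, 7.1759]ᵀ.
Solving (det = 7.7823): k = 0.55510, ln C = 1.16952.

k = 0.555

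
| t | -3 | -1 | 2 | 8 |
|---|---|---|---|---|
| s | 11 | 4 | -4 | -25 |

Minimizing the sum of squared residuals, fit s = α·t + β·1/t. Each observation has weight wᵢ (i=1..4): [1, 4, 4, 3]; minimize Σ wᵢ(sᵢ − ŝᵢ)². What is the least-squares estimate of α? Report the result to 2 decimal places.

Normal-equation sums: Σwᵢ·t·t = 221, Σwᵢ·t·1/t = 12, Σwᵢ·1/t·1/t = 2971/576.
Moment sums: Σwᵢ·t·s = -681, Σwᵢ·1/t·s = -889/24.
Normal equations: [[221, 12]; [12, 2971/576]]·[α, β]ᵀ = [-681, -889/24]ᵀ.
Eliminating β: (2971/576)·(row 1) − 12·(row 2) gives (573647/576)·α = (2971/576)·(-681) − 12·(-889/24) = -589073/192, so α = -1767219/573647.
Then β = ((-889/24) − 12·(-1767219/573647))/(2971/576) = -8184/573647.

α = -3.08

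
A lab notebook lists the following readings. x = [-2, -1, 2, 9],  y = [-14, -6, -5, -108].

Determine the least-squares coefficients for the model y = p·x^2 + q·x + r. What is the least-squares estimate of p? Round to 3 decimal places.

The normal equations are: 6594·p + 728·q + 90·r = -8830;  728·p + 90·q + 8·r = -948;  90·p + 8·q + 4·r = -133.
Inverting the 3×3 Gram matrix, [p, q, r]ᵀ = [-58239/37802, 41446/18901, -112323/37802]ᵀ.

p = -1.541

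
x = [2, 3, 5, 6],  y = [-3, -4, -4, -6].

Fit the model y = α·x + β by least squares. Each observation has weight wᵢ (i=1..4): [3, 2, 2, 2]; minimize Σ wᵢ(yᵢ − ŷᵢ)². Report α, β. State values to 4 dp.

MᵀWM·[α, β]ᵀ = MᵀWy reads: 152·α + 34·β = -154;  34·α + 9·β = -37.
(Σwᵢ·x·x = 152, Σwᵢ·x = 34, Σwᵢ·1 = 9, Σwᵢ·x·y = -154, Σwᵢ·y = -37.)
Eliminating β: 9·(row 1) − 34·(row 2) gives 212·α = 9·(-154) − 34·(-37) = -128, so α = -32/53.
Then β = ((-37) − 34·(-32/53))/9 = -97/53.

α = -0.6038, β = -1.8302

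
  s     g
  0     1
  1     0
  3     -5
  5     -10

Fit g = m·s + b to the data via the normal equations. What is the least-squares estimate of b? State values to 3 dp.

b = 1.610

With design matrix M, MᵀM = [[35, 9]; [9, 4]] and Mᵀg = [-65, -14]ᵀ.
det = 35·4 − 9² = 59.
m = ((-65)·4 − 9·(-14))/59 = -134/59; b = (35·(-14) − 9·(-65))/59 = 95/59.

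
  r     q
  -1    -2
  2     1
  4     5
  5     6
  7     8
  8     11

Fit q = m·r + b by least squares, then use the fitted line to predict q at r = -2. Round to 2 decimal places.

Entries of AᵀA: Σr·r = 159, Σr = 25, Σ1 = 6.
Moment sums: Σr·q = 198, Σq = 29.
Eliminating b: 6·(row 1) − 25·(row 2) gives 329·m = 6·198 − 25·29 = 463, so m = 463/329.
Then b = (29 − 25·(463/329))/6 = -339/329.
At r = -2: q̂ = (463/329)·(-2) + (-339/329)·(1) = -1265/329.

q̂ = -3.84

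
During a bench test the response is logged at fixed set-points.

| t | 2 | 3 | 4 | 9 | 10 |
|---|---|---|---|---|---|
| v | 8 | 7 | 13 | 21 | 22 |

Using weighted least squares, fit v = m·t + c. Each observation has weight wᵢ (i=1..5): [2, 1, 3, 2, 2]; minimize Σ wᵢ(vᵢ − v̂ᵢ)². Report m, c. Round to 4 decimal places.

m = 1.7963, c = 4.5612

Sums needed: Σwᵢ·t·t = 427, Σwᵢ·t = 57, Σwᵢ·1 = 10.
Moment sums: Σwᵢ·t·v = 1027, Σwᵢ·v = 148.
det = 427·10 − 57² = 1021.
m = (1027·10 − 57·148)/1021 = 1834/1021; c = (427·148 − 57·1027)/1021 = 4657/1021.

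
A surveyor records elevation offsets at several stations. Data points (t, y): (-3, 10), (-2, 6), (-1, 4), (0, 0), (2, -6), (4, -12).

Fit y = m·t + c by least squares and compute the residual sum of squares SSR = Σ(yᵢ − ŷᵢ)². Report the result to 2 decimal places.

Normal-equation sums: Σt·t = 34, Σt = 0, Σ1 = 6.
Moment sums: Σt·y = -106, Σy = 2.
Normal equations: [[34, 0]; [0, 6]]·[m, c]ᵀ = [-106, 2]ᵀ.
det = 34·6 − 0² = 204.
m = ((-106)·6 − 0·2)/204 = -53/17; c = (34·2 − 0·(-106))/204 = 1/3.
Residuals: 16/51, -29/51, 28/51, -1/3, -5/51, 7/51; SSR = 44/51.

SSR = 0.86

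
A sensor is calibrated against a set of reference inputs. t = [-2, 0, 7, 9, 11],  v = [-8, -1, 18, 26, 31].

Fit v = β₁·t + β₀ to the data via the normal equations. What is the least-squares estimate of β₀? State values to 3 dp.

Compute the Gram sums: Σt·t = 255, Σt = 25, Σ1 = 5.
Right-hand side: Σt·v = 717, Σv = 66.
MᵀM·[β₁, β₀]ᵀ = Mᵀv becomes [[255, 25]; [25, 5]]·[β₁, β₀]ᵀ = [717, 66]ᵀ.
Δ = 255·5 − 25² = 650.
β₁ = (717·5 − 25·66)/650 = 387/130; β₀ = (255·66 − 25·717)/650 = -219/130.

β₀ = -1.685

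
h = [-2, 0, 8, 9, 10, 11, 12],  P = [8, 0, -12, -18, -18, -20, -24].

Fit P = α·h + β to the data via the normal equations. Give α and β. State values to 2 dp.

α = -2.09, β = 2.32

Forming AᵀA = [[514, 48]; [48, 7]] and AᵀP = [-962, -84]ᵀ gives AᵀA·[α, β]ᵀ = AᵀP.
det = 514·7 − 48² = 1294.
α = ((-962)·7 − 48·(-84))/1294 = -1351/647; β = (514·(-84) − 48·(-962))/1294 = 1500/647.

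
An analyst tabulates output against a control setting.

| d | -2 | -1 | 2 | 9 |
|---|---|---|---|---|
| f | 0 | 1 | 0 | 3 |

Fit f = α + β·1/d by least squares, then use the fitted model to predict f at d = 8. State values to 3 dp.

f̂ = 1.059

Setting ∂/∂α … = 0 gives: 4·α + (-8/9)·β = 4;  (-8/9)·α + (245/162)·β = -2/3.
Eliminating β: (245/162)·(row 1) − (-8/9)·(row 2) gives (142/27)·α = (245/162)·4 − (-8/9)·(-2/3) = 442/81, so α = 221/213.
Then β = ((-2/3) − (-8/9)·(221/213))/(245/162) = 12/71.
At d = 8: f̂ = (221/213)·(1) + (12/71)·(1/8) = 451/426.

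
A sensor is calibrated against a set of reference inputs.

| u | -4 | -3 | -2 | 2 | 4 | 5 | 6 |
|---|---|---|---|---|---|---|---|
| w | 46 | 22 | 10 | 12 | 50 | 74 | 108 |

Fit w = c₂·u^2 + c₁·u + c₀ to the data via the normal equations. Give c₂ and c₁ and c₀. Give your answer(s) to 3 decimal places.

The normal equations are: 2546·c₂ + 314·c₁ + 110·c₀ = 7560;  314·c₂ + 110·c₁ + 8·c₀ = 972;  110·c₂ + 8·c₁ + 7·c₀ = 322.
(Σu^2·u^2 = 2546, Σu^2·u = 314, Σu^2 = 110, Σu·u = 110, Σu = 8, Σ1 = 7, Σu^2·w = 7560, Σu·w = 972, Σw = 322.)
Inverting the 3×3 Gram matrix, [c₂, c₁, c₀]ᵀ = [20186/6853, 3356/6853, -5806/6853]ᵀ.

c₂ = 2.946, c₁ = 0.490, c₀ = -0.847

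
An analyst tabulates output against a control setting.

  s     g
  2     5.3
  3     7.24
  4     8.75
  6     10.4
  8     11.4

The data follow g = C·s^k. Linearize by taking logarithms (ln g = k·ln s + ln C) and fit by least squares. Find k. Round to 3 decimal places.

With ln gᵢ as the transformed response and ln sᵢ as the regressor:
Σln s = 7.0493, Σ(ln s)² = 11.1437, Σln g = 10.5918, Σln s·ln g = 15.5943.
Normal system: [[11.1437, 7.0493]; [7.0493, 5]]·[k, ln C]ᵀ = [15.5943, 10.5918]ᵀ.
Δ = 11.1437·5 − (7.0493)² = 6.0265; k = (15.5943·5 − 7.0493·10.5918)/6.0265 = 0.54874, ln C = (11.1437·10.5918 − 7.0493·15.5943)/6.0265 = 1.34471.

k = 0.549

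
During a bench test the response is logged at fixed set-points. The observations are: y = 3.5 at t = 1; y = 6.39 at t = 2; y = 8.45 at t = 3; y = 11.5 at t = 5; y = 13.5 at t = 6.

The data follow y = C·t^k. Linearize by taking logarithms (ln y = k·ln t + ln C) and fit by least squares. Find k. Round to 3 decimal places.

k = 0.736

Let Y = ln y. Fitting Y = k·ln t + ln C by least squares:
Sums: Σln t = 5.1930, Σ(ln t)² = 7.4881, Σln y = 10.2867, Σln t·ln y = 12.2244.
Normal system: [[7.4881, 5.1930]; [5.1930, 5]]·[k, ln C]ᵀ = [12.2244, 10.2867]ᵀ.
Slope k = (n·Σln t·ln y − Σln t·Σln y)/(n·Σ(ln t)² − (Σln t)²) = (5·12.2244 − 5.1930·10.2867)/10.4737 = 0.73553; ln C = (Σln y − k·Σln t)/n = 1.29342.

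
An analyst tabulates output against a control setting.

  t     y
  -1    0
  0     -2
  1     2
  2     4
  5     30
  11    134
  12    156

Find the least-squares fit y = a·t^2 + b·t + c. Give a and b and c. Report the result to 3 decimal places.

a = 1.009, b = 1.050, c = -0.900

MᵀM·[a, b, c]ᵀ = Mᵀy reads: 36020·a + 3192·b + 296·c = 39446;  3192·a + 296·b + 30·c = 3506;  296·a + 30·b + 7·c = 324.
(Σt^2·t^2 = 36020, Σt^2·t = 3192, Σt^2 = 296, Σt·t = 296, Σt = 30, Σ1 = 7, Σt^2·y = 39446, Σt·y = 3506, Σy = 324.)
Inverting the 3×3 Gram matrix, [a, b, c]ᵀ = [208073/206122, 216421/206122, -92765/103061]ᵀ.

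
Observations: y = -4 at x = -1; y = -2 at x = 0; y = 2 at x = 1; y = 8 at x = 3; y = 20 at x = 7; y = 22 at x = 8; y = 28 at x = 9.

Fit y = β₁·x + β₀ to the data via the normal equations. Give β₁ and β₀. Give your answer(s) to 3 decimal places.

AᵀA·[β₁, β₀]ᵀ = Aᵀy reads: 205·β₁ + 27·β₀ = 598;  27·β₁ + 7·β₀ = 74.
Δ = 205·7 − 27² = 706.
β₁ = (598·7 − 27·74)/706 = 1094/353; β₀ = (205·74 − 27·598)/706 = -488/353.

β₁ = 3.099, β₀ = -1.382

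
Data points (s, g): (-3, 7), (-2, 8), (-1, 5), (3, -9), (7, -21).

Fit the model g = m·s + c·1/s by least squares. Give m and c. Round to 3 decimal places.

m = -2.859, c = -2.037

Entries of XᵀX: Σs·s = 72, Σs·1/s = 5, Σ1/s·1/s = 2633/1764.
And Σs·g = -216, Σ1/s·g = -52/3.
XᵀX·[m, c]ᵀ = Xᵀg becomes [[72, 5]; [5, 2633/1764]]·[m, c]ᵀ = [-216, -52/3]ᵀ.
Eliminating c: (2633/1764)·(row 1) − 5·(row 2) gives (4041/49)·m = (2633/1764)·(-216) − 5·(-52/3) = -34654/147, so m = -34654/12123.
Then c = ((-52/3) − 5·(-34654/12123))/(2633/1764) = -2744/1347.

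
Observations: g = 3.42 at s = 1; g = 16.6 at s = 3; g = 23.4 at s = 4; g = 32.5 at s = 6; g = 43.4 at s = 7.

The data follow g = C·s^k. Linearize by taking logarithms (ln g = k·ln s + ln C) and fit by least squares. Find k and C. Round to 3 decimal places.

Let Y = ln g. Fitting Y = k·ln s + ln C by least squares:
Over the data: Σln s = 6.2226, Σ(ln s)² = 10.1257, Σln g = 14.4435, Σln s·ln g = 21.0316.
Normal system: [[10.1257, 6.2226]; [6.2226, 5]]·[k, ln C]ᵀ = [21.0316, 14.4435]ᵀ.
Δ = 10.1257·5 − (6.2226)² = 11.9082; k = (21.0316·5 − 6.2226·14.4435)/11.9082 = 1.28334, ln C = (10.1257·14.4435 − 6.2226·21.0316)/11.9082 = 1.29156, so C = exp(1.29156) = 3.63845.

k = 1.283, C = 3.638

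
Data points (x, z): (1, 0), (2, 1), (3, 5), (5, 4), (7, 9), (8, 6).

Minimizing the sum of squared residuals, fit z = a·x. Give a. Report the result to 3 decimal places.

a = 0.974

Normal-equation sums: Σx·x = 152.
Right-hand side: Σx·z = 148.
a = 148/152 = 0.973684.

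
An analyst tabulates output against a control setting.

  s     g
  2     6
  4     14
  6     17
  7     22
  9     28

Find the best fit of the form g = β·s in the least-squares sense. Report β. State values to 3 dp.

β = 3.097

MᵀM·[β]ᵀ = Mᵀg reads: 186·β = 576.
(Σs·s = 186, Σs·g = 576.)
Hence β = 576 / 186 ≈ 3.09677.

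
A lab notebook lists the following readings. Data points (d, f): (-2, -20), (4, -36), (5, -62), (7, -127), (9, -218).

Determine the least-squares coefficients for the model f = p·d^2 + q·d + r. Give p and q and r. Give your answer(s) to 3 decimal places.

p = -3.038, q = 3.264, r = -1.281

Setting ∂/∂p … = 0 gives: 9859·p + 1253·q + 175·r = -26087;  1253·p + 175·q + 23·r = -3265;  175·p + 23·q + 5·r = -463.
(Σd^2·d^2 = 9859, Σd^2·d = 1253, Σd^2 = 175, Σd·d = 175, Σd = 23, Σ1 = 5, Σd^2·f = -26087, Σd·f = -3265, Σf = -463.)
Row-reducing yields p = -73027/24037, q = 78458/24037, r = -716/559.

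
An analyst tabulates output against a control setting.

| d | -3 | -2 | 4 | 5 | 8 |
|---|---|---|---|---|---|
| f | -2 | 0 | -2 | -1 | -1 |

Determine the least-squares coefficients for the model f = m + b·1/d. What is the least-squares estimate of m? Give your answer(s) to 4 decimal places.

m = -1.2519

Compute the Gram sums: Σ1 = 5, Σ1/d = -31/120, Σ1/d·1/d = 6901/14400.
And Σf = -6, Σ1/d·f = -19/120.
Normal equations: [[5, -31/120]; [-31/120, 6901/14400]]·[m, b]ᵀ = [-6, -19/120]ᵀ.
Δ = 5·(6901/14400) − (-31/120)² = 4193/1800.
m = ((-6)·(6901/14400) − (-31/120)·(-19/120))/(4193/1800) = -41995/33544; b = (5·(-19/120) − (-31/120)·(-6))/(4193/1800) = -4215/4193.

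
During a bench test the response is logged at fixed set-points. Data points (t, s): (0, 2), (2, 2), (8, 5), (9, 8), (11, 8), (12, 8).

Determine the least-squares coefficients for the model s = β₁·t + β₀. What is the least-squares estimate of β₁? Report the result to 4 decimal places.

β₁ = 0.5750

Normal-equation sums: Σt·t = 414, Σt = 42, Σ1 = 6.
Moment sums: Σt·s = 300, Σs = 33.
Normal equations: [[414, 42]; [42, 6]]·[β₁, β₀]ᵀ = [300, 33]ᵀ.
Δ = 414·6 − 42² = 720.
β₁ = (300·6 − 42·33)/720 = 23/40; β₀ = (414·33 − 42·300)/720 = 59/40.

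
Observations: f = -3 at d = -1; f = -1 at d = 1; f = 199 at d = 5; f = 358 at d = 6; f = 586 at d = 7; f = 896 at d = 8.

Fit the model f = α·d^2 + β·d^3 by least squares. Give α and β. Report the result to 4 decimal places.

α = -2.1681, β = 2.0202

Entries of MᵀM: Σd^2·d^2 = 8420, Σd^2·d^3 = 60476, Σd^3·d^3 = 442076.
For Mᵀf: Σd^2·f = 103917, Σd^3·f = 761955.
So MᵀM·[α, β]ᵀ = Mᵀf: [[8420, 60476]; [60476, 442076]]·[α, β]ᵀ = [103917, 761955]ᵀ.
Eliminating β: 442076·(row 1) − 60476·(row 2) gives 64933344·α = 442076·103917 − 60476·761955 = -140778888, so α = -5865787/2705556.
Then β = (761955 − 60476·(-5865787/2705556))/442076 = 1366423/676389.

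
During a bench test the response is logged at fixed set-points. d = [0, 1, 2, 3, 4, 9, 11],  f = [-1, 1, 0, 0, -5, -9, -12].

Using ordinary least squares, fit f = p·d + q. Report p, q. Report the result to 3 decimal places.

The normal system XᵀX·[p, q]ᵀ = Xᵀf is [[232, 30]; [30, 7]]·[p, q]ᵀ = [-232, -26]ᵀ.
Eliminating q: 7·(row 1) − 30·(row 2) gives 724·p = 7·(-232) − 30·(-26) = -844, so p = -211/181.
Then q = ((-26) − 30·(-211/181))/7 = 232/181.

p = -1.166, q = 1.282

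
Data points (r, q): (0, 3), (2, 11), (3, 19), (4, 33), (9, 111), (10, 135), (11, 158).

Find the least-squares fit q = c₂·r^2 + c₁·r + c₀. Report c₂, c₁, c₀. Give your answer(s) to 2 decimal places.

c₂ = 1.01, c₁ = 3.06, c₀ = 2.21

With design matrix M, MᵀM = [[31555, 3159, 331]; [3159, 331, 39]; [331, 39, 7]] and Mᵀq = [42352, 4298, 470]ᵀ.
Solving the 3×3 system (Gaussian elimination) gives c₂ = 70525/69648, c₁ = 71051/23216, c₀ = 76987/34824.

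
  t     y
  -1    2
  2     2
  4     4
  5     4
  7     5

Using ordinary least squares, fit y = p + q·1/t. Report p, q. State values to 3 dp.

The normal system MᵀM·[p, q]ᵀ = Mᵀy is [[5, 13/140]; [13/140, 26909/19600]]·[p, q]ᵀ = [17, 53/35]ᵀ.
Δ = 5·(26909/19600) − (13/140)² = 16797/2450.
p = (17·(26909/19600) − (13/140)·(53/35))/(16797/2450) = 454697/134376; q = (5·(53/35) − (13/140)·17)/(16797/2450) = 29365/33594.

p = 3.384, q = 0.874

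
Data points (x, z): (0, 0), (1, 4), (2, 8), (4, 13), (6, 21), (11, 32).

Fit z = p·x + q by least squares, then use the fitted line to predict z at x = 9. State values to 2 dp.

ẑ = 27.51

The normal equations are: 178·p + 24·q = 550;  24·p + 6·q = 78.
(Σx·x = 178, Σx = 24, Σ1 = 6, Σx·z = 550, Σz = 78.)
Eliminating q: 6·(row 1) − 24·(row 2) gives 492·p = 6·550 − 24·78 = 1428, so p = 119/41.
Then q = (78 − 24·(119/41))/6 = 57/41.
At x = 9: ẑ = (119/41)·(9) + (57/41)·(1) = 1128/41.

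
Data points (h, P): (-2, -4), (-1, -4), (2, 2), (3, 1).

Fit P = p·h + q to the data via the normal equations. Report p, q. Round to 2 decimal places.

p = 1.26, q = -1.88

From the data, Σh·h = 18, Σh = 2, Σ1 = 4.
Moment sums: Σh·P = 19, ΣP = -5.
Δ = 18·4 − 2² = 68.
p = (19·4 − 2·(-5))/68 = 43/34; q = (18·(-5) − 2·19)/68 = -32/17.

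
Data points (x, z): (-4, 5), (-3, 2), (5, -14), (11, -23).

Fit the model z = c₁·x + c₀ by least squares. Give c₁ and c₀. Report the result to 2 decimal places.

The normal system MᵀM·[c₁, c₀]ᵀ = Mᵀz is [[171, 9]; [9, 4]]·[c₁, c₀]ᵀ = [-349, -30]ᵀ.
Δ = 171·4 − 9² = 603.
c₁ = ((-349)·4 − 9·(-30))/603 = -1126/603; c₀ = (171·(-30) − 9·(-349))/603 = -221/67.

c₁ = -1.87, c₀ = -3.30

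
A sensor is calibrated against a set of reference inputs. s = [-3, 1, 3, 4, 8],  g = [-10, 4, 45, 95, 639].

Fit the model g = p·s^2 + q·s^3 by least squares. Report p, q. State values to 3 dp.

p = 1.924, q = 1.007

XᵀX·[p, q]ᵀ = Xᵀg reads: 4515·p + 33793·q = 42735;  33793·p + 267699·q = 334737.
(Σs^2·s^2 = 4515, Σs^2·s^3 = 33793, Σs^3·s^3 = 267699, Σs^2·g = 42735, Σs^3·g = 334737.)
Determinant 4515·267699 − 33793² = 66694136.
p = (42735·267699 − 33793·334737)/66694136 = 32087331/16673534; q = (4515·334737 − 33793·42735)/66694136 = 16798425/16673534.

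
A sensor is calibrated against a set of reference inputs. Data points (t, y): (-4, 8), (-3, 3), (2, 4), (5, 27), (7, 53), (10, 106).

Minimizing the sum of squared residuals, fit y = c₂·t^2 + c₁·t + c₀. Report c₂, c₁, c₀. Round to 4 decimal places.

c₂ = 0.9683, c₁ = 1.1581, c₀ = -2.5430

From the data, Σt^2·t^2 = 13379, Σt^2·t = 1385, Σt^2 = 203, Σt·t = 203, Σt = 17, Σ1 = 6.
And Σt^2·y = 14043, Σt·y = 1533, Σy = 201.
So AᵀA·[c₂, c₁, c₀]ᵀ = Aᵀy: [[13379, 1385, 203]; [1385, 203, 17]; [203, 17, 6]]·[c₂, c₁, c₀]ᵀ = [14043, 1533, 201]ᵀ.
Row-reducing yields c₂ = 170553/176132, c₁ = 203985/176132, c₀ = -111978/44033.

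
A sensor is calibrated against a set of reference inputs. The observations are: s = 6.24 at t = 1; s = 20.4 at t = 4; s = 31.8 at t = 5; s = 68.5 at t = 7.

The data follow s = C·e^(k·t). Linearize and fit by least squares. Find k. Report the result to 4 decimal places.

With ln sᵢ as the transformed response and tᵢ as the regressor:
Σt = 17.0000, Σ(t)² = 91.0000, Σln s = 12.5328, Σt·ln s = 60.7783.
Normal system: [[91.0000, 17.0000]; [17.0000, 4]]·[k, ln C]ᵀ = [60.7783, 12.5328]ᵀ.
Δ = 91.0000·4 − (17.0000)² = 75.0000; k = (60.7783·4 − 17.0000·12.5328)/75.0000 = 0.40074, ln C = (91.0000·12.5328 − 17.0000·60.7783)/75.0000 = 1.43007.

k = 0.4007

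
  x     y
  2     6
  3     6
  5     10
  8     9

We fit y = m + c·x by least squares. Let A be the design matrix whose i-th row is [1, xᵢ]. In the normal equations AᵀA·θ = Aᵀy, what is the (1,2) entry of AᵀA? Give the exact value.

Row 1 ↔ basis 1, column 2 ↔ basis x, so (AᵀA)_{1,2} = Σᵢ x = (1)·(2) + (1)·(3) + (1)·(5) + (1)·(8) = 18.

18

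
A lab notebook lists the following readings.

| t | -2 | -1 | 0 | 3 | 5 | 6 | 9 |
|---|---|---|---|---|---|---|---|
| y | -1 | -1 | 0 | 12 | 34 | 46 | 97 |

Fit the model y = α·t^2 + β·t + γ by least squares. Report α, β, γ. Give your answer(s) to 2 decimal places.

Forming AᵀA = [[8580, 1088, 156]; [1088, 156, 20]; [156, 20, 7]] and Aᵀy = [10466, 1358, 187]ᵀ gives AᵀA·[α, β, γ]ᵀ = Aᵀy.
Row-reducing yields α = 81899/80482, β = 138499/80482, γ = -35435/40241.

α = 1.02, β = 1.72, γ = -0.88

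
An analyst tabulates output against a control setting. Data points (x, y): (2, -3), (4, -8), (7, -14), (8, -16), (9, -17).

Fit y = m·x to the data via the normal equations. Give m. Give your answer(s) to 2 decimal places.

m = -1.95

MᵀM·[m]ᵀ = Mᵀy reads: 214·m = -417.
Hence m = -417 / 214 ≈ -1.9486.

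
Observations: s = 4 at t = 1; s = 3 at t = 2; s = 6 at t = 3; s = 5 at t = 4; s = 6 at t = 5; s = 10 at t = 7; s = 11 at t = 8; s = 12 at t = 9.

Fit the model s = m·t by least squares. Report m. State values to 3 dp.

Normal-equation sums: Σt·t = 249.
Right-hand side: Σt·s = 344.
Normal equations: [[249]]·[m]ᵀ = [344]ᵀ.
m = 344/249 = 1.38153.

m = 1.382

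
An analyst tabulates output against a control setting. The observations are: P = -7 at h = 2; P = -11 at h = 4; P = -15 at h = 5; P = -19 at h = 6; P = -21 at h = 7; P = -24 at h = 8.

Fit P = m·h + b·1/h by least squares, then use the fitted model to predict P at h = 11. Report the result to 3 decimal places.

P̂ = -32.910

With design matrix A, AᵀA = [[194, 6]; [6, 293749/705600]] and AᵀP = [-586, -221/12]ᵀ.
Determinant 194·(293749/705600) − 6² = 15792853/352800.
m = ((-586)·(293749/705600) − 6·(-221/12))/(15792853/352800) = -47084057/15792853; b = (194·(-221/12) − 6·(-586))/(15792853/352800) = -20050800/15792853.
At h = 11: P̂ = (-47084057/15792853)·(11) + (-20050800/15792853)·(1/11) = -519747427/15792853.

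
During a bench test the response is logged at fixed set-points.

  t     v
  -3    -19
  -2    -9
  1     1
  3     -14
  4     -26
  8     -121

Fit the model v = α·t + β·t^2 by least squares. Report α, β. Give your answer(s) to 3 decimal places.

The normal system MᵀM·[α, β]ᵀ = Mᵀv is [[103, 569]; [569, 4531]]·[α, β]ᵀ = [-1038, -8492]ᵀ.
Δ = 103·4531 − 569² = 142932.
α = ((-1038)·4531 − 569·(-8492))/142932 = 64385/71466; β = (103·(-8492) − 569·(-1038))/142932 = -142027/71466.

α = 0.901, β = -1.987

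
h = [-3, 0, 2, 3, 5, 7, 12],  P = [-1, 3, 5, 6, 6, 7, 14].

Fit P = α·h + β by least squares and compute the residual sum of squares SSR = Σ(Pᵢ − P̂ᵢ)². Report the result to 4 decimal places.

The normal system MᵀM·[α, β]ᵀ = MᵀP is [[240, 26]; [26, 7]]·[α, β]ᵀ = [278, 40]ᵀ.
Eliminating β: 7·(row 1) − 26·(row 2) gives 1004·α = 7·278 − 26·40 = 906, so α = 453/502.
Then β = (40 − 26·(453/502))/7 = 593/251.
Residuals: -329/502, 160/251, 209/251, 467/502, -439/502, -843/502, 203/251; SSR = 1665/251.

SSR = 6.6335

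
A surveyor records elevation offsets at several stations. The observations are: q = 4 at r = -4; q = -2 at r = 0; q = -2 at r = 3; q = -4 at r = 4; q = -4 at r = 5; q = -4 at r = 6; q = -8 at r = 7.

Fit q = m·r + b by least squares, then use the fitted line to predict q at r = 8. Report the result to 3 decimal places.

Normal-equation sums: Σr·r = 151, Σr = 21, Σ1 = 7.
Right-hand side: Σr·q = -138, Σq = -20.
MᵀM·[m, b]ᵀ = Mᵀq becomes [[151, 21]; [21, 7]]·[m, b]ᵀ = [-138, -20]ᵀ.
Determinant 151·7 − 21² = 616.
m = ((-138)·7 − 21·(-20))/616 = -39/44; b = (151·(-20) − 21·(-138))/616 = -61/308.
At r = 8: q̂ = (-39/44)·(8) + (-61/308)·(1) = -2245/308.

q̂ = -7.289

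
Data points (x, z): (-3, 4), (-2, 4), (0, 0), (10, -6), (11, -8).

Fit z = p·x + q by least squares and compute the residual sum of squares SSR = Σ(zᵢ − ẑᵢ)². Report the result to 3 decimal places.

Normal-equation sums: Σx·x = 234, Σx = 16, Σ1 = 5.
For Aᵀz: Σx·z = -168, Σz = -6.
Normal equations: [[234, 16]; [16, 5]]·[p, q]ᵀ = [-168, -6]ᵀ.
Eliminating q: 5·(row 1) − 16·(row 2) gives 914·p = 5·(-168) − 16·(-6) = -744, so p = -372/457.
Then q = ((-6) − 16·(-372/457))/5 = 642/457.
Residuals: 70/457, 442/457, -642/457, 336/457, -206/457; SSR = 1680/457.

SSR = 3.676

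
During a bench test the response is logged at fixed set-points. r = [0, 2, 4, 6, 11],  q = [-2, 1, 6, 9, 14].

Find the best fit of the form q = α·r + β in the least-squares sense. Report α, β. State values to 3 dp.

α = 1.478, β = -1.197

MᵀM·[α, β]ᵀ = Mᵀq reads: 177·α + 23·β = 234;  23·α + 5·β = 28.
Eliminating β: 5·(row 1) − 23·(row 2) gives 356·α = 5·234 − 23·28 = 526, so α = 263/178.
Then β = (28 − 23·(263/178))/5 = -213/178.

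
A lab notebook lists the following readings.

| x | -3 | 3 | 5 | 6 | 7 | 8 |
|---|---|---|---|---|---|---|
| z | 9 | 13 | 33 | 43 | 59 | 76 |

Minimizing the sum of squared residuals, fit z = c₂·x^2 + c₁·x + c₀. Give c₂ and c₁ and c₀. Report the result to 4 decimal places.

c₂ = 1.0734, c₁ = 0.7009, c₀ = 1.4464

With design matrix A, AᵀA = [[8580, 1196, 192]; [1196, 192, 26]; [192, 26, 6]] and Aᵀz = [10326, 1456, 233]ᵀ.
Row-reducing yields c₂ = 3494/3255, c₁ = 1521/2170, c₀ = 4708/3255.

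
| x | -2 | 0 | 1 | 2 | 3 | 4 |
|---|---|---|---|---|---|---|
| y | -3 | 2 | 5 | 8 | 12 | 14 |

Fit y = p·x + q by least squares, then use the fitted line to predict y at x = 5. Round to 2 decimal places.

The normal equations are: 34·p + 8·q = 119;  8·p + 6·q = 38.
(Σx·x = 34, Σx = 8, Σ1 = 6, Σx·y = 119, Σy = 38.)
Determinant 34·6 − 8² = 140.
p = (119·6 − 8·38)/140 = 41/14; q = (34·38 − 8·119)/140 = 17/7.
At x = 5: ŷ = (41/14)·(5) + (17/7)·(1) = 239/14.

ŷ = 17.07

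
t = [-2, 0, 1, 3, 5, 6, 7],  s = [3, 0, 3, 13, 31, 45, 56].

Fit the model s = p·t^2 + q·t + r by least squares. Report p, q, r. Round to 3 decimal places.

Sums needed: Σt^2·t^2 = 4420, Σt^2·t = 704, Σt^2 = 124, Σt·t = 124, Σt = 20, Σ1 = 7.
Moment sums: Σt^2·s = 5271, Σt·s = 853, Σs = 151.
So XᵀX·[p, q, r]ᵀ = Xᵀs: [[4420, 704, 124]; [704, 124, 20]; [124, 20, 7]]·[p, q, r]ᵀ = [5271, 853, 151]ᵀ.
Solving the 3×3 system (Gaussian elimination) gives p = 5083/5124, q = 17165/15372, r = 3107/3843.

p = 0.992, q = 1.117, r = 0.808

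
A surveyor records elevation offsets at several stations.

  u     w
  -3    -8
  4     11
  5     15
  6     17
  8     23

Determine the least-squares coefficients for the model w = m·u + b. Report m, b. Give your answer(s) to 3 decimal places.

Sums needed: Σu·u = 150, Σu = 20, Σ1 = 5.
Right-hand side: Σu·w = 429, Σw = 58.
XᵀX·[m, b]ᵀ = Xᵀw becomes [[150, 20]; [20, 5]]·[m, b]ᵀ = [429, 58]ᵀ.
Determinant 150·5 − 20² = 350.
m = (429·5 − 20·58)/350 = 197/70; b = (150·58 − 20·429)/350 = 12/35.

m = 2.814, b = 0.343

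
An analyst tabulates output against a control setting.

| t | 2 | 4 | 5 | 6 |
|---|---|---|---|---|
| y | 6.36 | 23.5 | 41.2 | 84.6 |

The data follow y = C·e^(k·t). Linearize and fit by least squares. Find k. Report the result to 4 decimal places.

Taking logs, ln y = k·t + ln C, so regress ln y on t.
Σt = 17.0000, Σ(t)² = 81.0000, Σln y = 13.1634, Σt·ln y = 61.5479.
Normal system: [[81.0000, 17.0000]; [17.0000, 4]]·[k, ln C]ᵀ = [61.5479, 13.1634]ᵀ.
Δ = 81.0000·4 − (17.0000)² = 35.0000; k = (61.5479·4 − 17.0000·13.1634)/35.0000 = 0.64039, ln C = (81.0000·13.1634 − 17.0000·61.5479)/35.0000 = 0.56920.

k = 0.6404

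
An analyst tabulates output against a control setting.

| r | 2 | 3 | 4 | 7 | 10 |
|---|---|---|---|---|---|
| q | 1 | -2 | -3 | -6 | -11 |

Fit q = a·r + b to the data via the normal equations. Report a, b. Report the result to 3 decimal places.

a = -1.374, b = 2.944

Compute the Gram sums: Σr·r = 178, Σr = 26, Σ1 = 5.
Moment sums: Σr·q = -168, Σq = -21.
Normal equations: [[178, 26]; [26, 5]]·[a, b]ᵀ = [-168, -21]ᵀ.
Determinant 178·5 − 26² = 214.
a = ((-168)·5 − 26·(-21))/214 = -147/107; b = (178·(-21) − 26·(-168))/214 = 315/107.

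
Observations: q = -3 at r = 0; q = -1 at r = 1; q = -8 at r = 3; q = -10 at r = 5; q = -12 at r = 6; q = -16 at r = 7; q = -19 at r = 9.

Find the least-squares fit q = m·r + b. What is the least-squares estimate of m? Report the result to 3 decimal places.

m = -1.953

Sums needed: Σr·r = 201, Σr = 31, Σ1 = 7.
Right-hand side: Σr·q = -430, Σq = -69.
So XᵀX·[m, b]ᵀ = Xᵀq: [[201, 31]; [31, 7]]·[m, b]ᵀ = [-430, -69]ᵀ.
det = 201·7 − 31² = 446.
m = ((-430)·7 − 31·(-69))/446 = -871/446; b = (201·(-69) − 31·(-430))/446 = -539/446.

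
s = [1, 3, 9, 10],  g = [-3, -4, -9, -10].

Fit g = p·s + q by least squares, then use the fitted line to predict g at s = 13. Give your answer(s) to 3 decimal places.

Setting ∂/∂p … = 0 gives: 191·p + 23·q = -196;  23·p + 4·q = -26.
Determinant 191·4 − 23² = 235.
p = ((-196)·4 − 23·(-26))/235 = -186/235; q = (191·(-26) − 23·(-196))/235 = -458/235.
At s = 13: ĝ = (-186/235)·(13) + (-458/235)·(1) = -2876/235.

ĝ = -12.238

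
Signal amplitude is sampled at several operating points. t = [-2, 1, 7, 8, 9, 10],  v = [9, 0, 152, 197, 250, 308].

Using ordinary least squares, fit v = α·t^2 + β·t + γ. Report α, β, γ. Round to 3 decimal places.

α = 3.059, β = 0.524, γ = -2.651

XᵀX·[α, β, γ]ᵀ = Xᵀv reads: 23075·α + 2577·β + 299·γ = 71142;  2577·α + 299·β + 33·γ = 7952;  299·α + 33·β + 6·γ = 916.
Row-reducing yields α = 166991/54592, β = 143063/272960, γ = -90443/34120.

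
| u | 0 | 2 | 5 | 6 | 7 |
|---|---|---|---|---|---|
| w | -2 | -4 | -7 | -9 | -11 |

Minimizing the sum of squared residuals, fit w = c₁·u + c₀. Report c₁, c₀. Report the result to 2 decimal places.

The normal equations are: 114·c₁ + 20·c₀ = -174;  20·c₁ + 5·c₀ = -33.
(Σu·u = 114, Σu = 20, Σ1 = 5, Σu·w = -174, Σw = -33.)
Eliminating c₀: 5·(row 1) − 20·(row 2) gives 170·c₁ = 5·(-174) − 20·(-33) = -210, so c₁ = -21/17.
Then c₀ = ((-33) − 20·(-21/17))/5 = -141/85.

c₁ = -1.24, c₀ = -1.66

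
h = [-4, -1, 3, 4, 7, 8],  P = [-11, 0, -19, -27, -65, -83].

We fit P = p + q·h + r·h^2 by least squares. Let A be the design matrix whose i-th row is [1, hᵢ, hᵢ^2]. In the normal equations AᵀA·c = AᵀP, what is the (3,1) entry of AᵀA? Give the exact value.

155

Row 3 ↔ basis h^2, column 1 ↔ basis 1, so (AᵀA)_{3,1} = Σᵢ h^2 = (16)·(1) + (1)·(1) + (9)·(1) + (16)·(1) + (49)·(1) + (64)·(1) = 155.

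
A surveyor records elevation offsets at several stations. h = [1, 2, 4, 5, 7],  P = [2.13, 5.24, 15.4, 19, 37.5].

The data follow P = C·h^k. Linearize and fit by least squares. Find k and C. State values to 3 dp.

Let Y = ln P. Fitting Y = k·ln h + ln C by least squares:
Σln h = 5.6348, Σ(ln h)² = 8.7791, Σln P = 11.7156, Σln h·ln P = 16.7302.
Equations: 8.7791·k + 5.6348·ln C = 16.7302;  5.6348·k + 5·ln C = 11.7156.
Slope k = (n·Σln h·ln P − Σln h·Σln P)/(n·Σ(ln h)² − (Σln h)²) = (5·16.7302 − 5.6348·11.7156)/12.1448 = 1.45218; ln C = (Σln P − k·Σln h)/n = 0.70658, so C = exp(0.70658) = 2.02704.

k = 1.452, C = 2.027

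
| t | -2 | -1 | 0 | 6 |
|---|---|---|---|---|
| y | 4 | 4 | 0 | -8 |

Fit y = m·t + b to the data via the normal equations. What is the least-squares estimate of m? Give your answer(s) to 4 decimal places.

m = -1.5484

Compute the Gram sums: Σt·t = 41, Σt = 3, Σ1 = 4.
Moment sums: Σt·y = -60, Σy = 0.
Eliminating b: 4·(row 1) − 3·(row 2) gives 155·m = 4·(-60) − 3·0 = -240, so m = -48/31.
Then b = (0 − 3·(-48/31))/4 = 36/31.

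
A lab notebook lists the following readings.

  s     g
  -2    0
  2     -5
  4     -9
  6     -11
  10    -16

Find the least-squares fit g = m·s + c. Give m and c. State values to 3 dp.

From the data, Σs·s = 160, Σs = 20, Σ1 = 5.
Right-hand side: Σs·g = -272, Σg = -41.
MᵀM·[m, c]ᵀ = Mᵀg becomes [[160, 20]; [20, 5]]·[m, c]ᵀ = [-272, -41]ᵀ.
Δ = 160·5 − 20² = 400.
m = ((-272)·5 − 20·(-41))/400 = -27/20; c = (160·(-41) − 20·(-272))/400 = -14/5.

m = -1.350, c = -2.800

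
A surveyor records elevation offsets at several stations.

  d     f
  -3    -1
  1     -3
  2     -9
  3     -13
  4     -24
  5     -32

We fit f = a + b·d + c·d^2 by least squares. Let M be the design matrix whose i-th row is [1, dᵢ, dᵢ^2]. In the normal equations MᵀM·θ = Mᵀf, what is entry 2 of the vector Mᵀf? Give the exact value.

Entry 2 ↔ basis d, so (Mᵀf)_{2} = Σᵢ (d)·fᵢ = (-3)·(-1) + (1)·(-3) + (2)·(-9) + (3)·(-13) + (4)·(-24) + (5)·(-32) = -313.

-313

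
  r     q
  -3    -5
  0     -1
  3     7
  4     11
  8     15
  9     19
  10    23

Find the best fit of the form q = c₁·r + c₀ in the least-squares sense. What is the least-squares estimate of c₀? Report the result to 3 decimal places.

From the data, Σr·r = 279, Σr = 31, Σ1 = 7.
And Σr·q = 601, Σq = 69.
Normal equations: [[279, 31]; [31, 7]]·[c₁, c₀]ᵀ = [601, 69]ᵀ.
Eliminating c₀: 7·(row 1) − 31·(row 2) gives 992·c₁ = 7·601 − 31·69 = 2068, so c₁ = 517/248.
Then c₀ = (69 − 31·(517/248))/7 = 5/8.

c₀ = 0.625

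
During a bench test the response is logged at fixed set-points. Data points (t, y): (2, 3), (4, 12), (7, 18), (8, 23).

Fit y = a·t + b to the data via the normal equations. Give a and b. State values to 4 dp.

a = 3.0769, b = -2.1538

Entries of AᵀA: Σt·t = 133, Σt = 21, Σ1 = 4.
And Σt·y = 364, Σy = 56.
So AᵀA·[a, b]ᵀ = Aᵀy: [[133, 21]; [21, 4]]·[a, b]ᵀ = [364, 56]ᵀ.
Δ = 133·4 − 21² = 91.
a = (364·4 − 21·56)/91 = 40/13; b = (133·56 − 21·364)/91 = -28/13.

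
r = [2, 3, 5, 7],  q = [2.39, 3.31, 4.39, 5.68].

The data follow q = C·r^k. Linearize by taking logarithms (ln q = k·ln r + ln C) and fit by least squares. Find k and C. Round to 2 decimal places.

k = 0.67, C = 1.53

With ln qᵢ as the transformed response and ln rᵢ as the regressor:
AᵀA = [[8.0643, 5.3471]; [5.3471, 4]], rhs = [7.6798, 5.2845]ᵀ  (here Σln r = 5.3471, Σ(ln r)² = 8.0643, Σln q = 5.2845, Σln r·ln q = 7.6798).
Δ = 8.0643·4 − (5.3471)² = 3.6655; k = (7.6798·4 − 5.3471·5.2845)/3.6655 = 0.67170, ln C = (8.0643·5.2845 − 5.3471·7.6798)/3.6655 = 0.42321, so C = exp(0.42321) = 1.52686.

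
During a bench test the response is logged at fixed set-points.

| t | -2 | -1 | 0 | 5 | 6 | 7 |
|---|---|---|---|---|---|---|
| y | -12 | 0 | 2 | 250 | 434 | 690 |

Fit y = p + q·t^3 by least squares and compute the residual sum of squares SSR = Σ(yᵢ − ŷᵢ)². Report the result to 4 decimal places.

Entries of AᵀA: Σ1 = 6, Σt^3 = 675, Σt^3·t^3 = 179995.
Moment sums: Σy = 1364, Σt^3·y = 361760.
AᵀA·[p, q]ᵀ = Aᵀy becomes [[6, 675]; [675, 179995]]·[p, q]ᵀ = [1364, 361760]ᵀ.
det = 6·179995 − 675² = 624345.
p = (1364·179995 − 675·361760)/624345 = 265036/124869; q = (6·361760 − 675·1364)/624345 = 83324/41623.
Residuals: 236312/124869, -15064/124869, -15298/124869, -294286/124869, -65842/124869, 154178/124869; SSR = 1369552/124869.

SSR = 10.9679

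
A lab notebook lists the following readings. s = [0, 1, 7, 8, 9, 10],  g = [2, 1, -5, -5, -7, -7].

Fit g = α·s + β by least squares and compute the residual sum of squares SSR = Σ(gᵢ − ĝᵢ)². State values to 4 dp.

SSR = 0.8917

Compute the Gram sums: Σs·s = 295, Σs = 35, Σ1 = 6.
And Σs·g = -207, Σg = -21.
Eliminating β: 6·(row 1) − 35·(row 2) gives 545·α = 6·(-207) − 35·(-21) = -507, so α = -507/545.
Then β = ((-21) − 35·(-507/545))/6 = 210/109.
Residuals: 8/109, 2/545, -226/545, 281/545, -302/545, 41/109; SSR = 486/545.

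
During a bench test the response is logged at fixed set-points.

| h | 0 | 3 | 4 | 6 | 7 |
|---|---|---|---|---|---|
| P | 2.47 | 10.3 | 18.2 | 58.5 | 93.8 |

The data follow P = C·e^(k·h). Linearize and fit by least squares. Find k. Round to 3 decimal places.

k = 0.527

With ln Pᵢ as the transformed response and hᵢ as the regressor:
Σh = 20.0000, Σ(h)² = 110.0000, Σln P = 14.7480, Σh·ln P = 74.8044.
Equations: 110.0000·k + 20.0000·ln C = 74.8044;  20.0000·k + 5·ln C = 14.7480.
Δ = 110.0000·5 − (20.0000)² = 150.0000; k = (74.8044·5 − 20.0000·14.7480)/150.0000 = 0.52708, ln C = (110.0000·14.7480 − 20.0000·74.8044)/150.0000 = 0.84126.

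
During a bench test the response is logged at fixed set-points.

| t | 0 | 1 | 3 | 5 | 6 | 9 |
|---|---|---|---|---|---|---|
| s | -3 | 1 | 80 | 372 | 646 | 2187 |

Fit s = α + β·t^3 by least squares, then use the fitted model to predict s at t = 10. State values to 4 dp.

ŝ = 3000.6103

AᵀA·[α, β]ᵀ = Aᵀs reads: 6·α + 1098·β = 3283;  1098·α + 594452·β = 1782520.
Eliminating β: 594452·(row 1) − 1098·(row 2) gives 2361108·α = 594452·3283 − 1098·1782520 = -5621044, so α = -1405261/590277.
Then β = (1782520 − 1098·(-1405261/590277))/594452 = 1181731/393518.
At t = 10: ŝ = (-1405261/590277)·(1) + (1181731/393518)·(1000) = 1771191239/590277.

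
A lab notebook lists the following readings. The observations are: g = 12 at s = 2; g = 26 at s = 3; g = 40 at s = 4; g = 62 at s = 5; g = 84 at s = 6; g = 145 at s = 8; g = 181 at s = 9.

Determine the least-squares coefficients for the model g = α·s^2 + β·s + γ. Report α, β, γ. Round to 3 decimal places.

Sums needed: Σs^2·s^2 = 12931, Σs^2·s = 1681, Σs^2 = 235, Σs·s = 235, Σs = 37, Σ1 = 7.
And Σs^2·g = 29437, Σs·g = 3865, Σg = 550.
XᵀX·[α, β, γ]ᵀ = Xᵀg becomes [[12931, 1681, 235]; [1681, 235, 37]; [235, 37, 7]]·[α, β, γ]ᵀ = [29437, 3865, 550]ᵀ.
Inverting the 3×3 Gram matrix, [α, β, γ]ᵀ = [341/172, 383/172, 21/86]ᵀ.

α = 1.983, β = 2.227, γ = 0.244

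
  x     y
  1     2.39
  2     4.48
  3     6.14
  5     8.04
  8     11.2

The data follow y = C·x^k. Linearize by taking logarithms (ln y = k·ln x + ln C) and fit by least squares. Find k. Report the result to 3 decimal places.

Linearized form: ln y = k·ln x + ln C. From the 5 transformed points,
AᵀA = [[8.6018, 5.4806]; [5.4806, 5]], rhs = [11.4118, 8.6861]ᵀ  (here Σln x = 5.4806, Σ(ln x)² = 8.6018, Σln y = 8.6861, Σln x·ln y = 11.4118).
Slope k = (n·Σln x·ln y − Σln x·Σln y)/(n·Σ(ln x)² − (Σln x)²) = (5·11.4118 − 5.4806·8.6861)/12.9714 = 0.72879; ln C = (Σln y − k·Σln x)/n = 0.93837.

k = 0.729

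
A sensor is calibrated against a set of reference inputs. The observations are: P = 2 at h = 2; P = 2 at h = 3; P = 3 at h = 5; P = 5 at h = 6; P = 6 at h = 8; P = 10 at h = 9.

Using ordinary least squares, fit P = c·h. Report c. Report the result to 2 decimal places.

c = 0.88

Forming AᵀA = [[219]] and AᵀP = [193]ᵀ gives AᵀA·[c]ᵀ = AᵀP.
Hence c = 193 / 219 ≈ 0.881279.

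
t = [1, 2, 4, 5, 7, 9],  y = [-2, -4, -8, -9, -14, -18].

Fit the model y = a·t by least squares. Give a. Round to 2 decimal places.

a = -1.97

Normal-equation sums: Σt·t = 176.
Right-hand side: Σt·y = -347.
Normal equations: [[176]]·[a]ᵀ = [-347]ᵀ.
a = (-347)/176 = -1.97159.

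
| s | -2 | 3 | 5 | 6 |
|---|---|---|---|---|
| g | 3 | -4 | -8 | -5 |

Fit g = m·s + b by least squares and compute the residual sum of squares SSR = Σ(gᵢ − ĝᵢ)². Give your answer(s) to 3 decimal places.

SSR = 9.316

Forming AᵀA = [[74, 12]; [12, 4]] and Aᵀg = [-88, -14]ᵀ gives AᵀA·[m, b]ᵀ = Aᵀg.
Eliminating b: 4·(row 1) − 12·(row 2) gives 152·m = 4·(-88) − 12·(-14) = -184, so m = -23/19.
Then b = ((-14) − 12·(-23/19))/4 = 5/38.
Residuals: 17/38, -1/2, -79/38, 81/38; SSR = 177/19.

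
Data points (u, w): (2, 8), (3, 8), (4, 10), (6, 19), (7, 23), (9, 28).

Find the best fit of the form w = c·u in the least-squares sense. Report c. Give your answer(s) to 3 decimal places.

Sums needed: Σu·u = 195.
Right-hand side: Σu·w = 607.
c = 607/195 = 3.11282.

c = 3.113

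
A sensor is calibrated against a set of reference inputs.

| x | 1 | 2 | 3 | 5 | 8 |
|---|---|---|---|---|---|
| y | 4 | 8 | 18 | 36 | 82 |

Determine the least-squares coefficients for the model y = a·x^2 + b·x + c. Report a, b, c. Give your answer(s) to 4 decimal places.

a = 0.9720, b = 2.3986, c = 0.4615

The normal equations are: 4819·a + 673·b + 103·c = 6346;  673·a + 103·b + 19·c = 910;  103·a + 19·b + 5·c = 148.
(Σx^2·x^2 = 4819, Σx^2·x = 673, Σx^2 = 103, Σx·x = 103, Σx = 19, Σ1 = 5, Σx^2·y = 6346, Σx·y = 910, Σy = 148.)
Solving the 3×3 system (Gaussian elimination) gives a = 139/143, b = 343/143, c = 6/13.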